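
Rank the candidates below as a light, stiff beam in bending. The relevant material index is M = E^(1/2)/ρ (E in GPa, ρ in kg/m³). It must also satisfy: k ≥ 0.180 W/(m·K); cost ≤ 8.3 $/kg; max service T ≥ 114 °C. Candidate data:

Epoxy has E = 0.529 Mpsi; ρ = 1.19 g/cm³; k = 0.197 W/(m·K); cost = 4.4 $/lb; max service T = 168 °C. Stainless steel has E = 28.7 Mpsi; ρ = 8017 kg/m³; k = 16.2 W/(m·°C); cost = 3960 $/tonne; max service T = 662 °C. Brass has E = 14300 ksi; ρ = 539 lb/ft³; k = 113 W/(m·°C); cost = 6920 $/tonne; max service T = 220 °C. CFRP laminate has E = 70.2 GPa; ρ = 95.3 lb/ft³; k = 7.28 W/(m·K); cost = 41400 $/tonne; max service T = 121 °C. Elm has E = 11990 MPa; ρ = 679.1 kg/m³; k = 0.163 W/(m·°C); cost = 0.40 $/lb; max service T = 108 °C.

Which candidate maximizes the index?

Screen on constraints: k ≥ 0.180 W/(m·K); cost ≤ 8.3 $/kg; max service T ≥ 114 °C. Survivors: stainless steel, brass.
Putting every candidate on a common basis:
  stainless steel: E = 197.9 GPa, ρ = 8017 kg/m³
  brass: E = 98.60 GPa, ρ = 8634 kg/m³
  stainless steel: M = 1.75×10⁻³
  brass: M = 1.15×10⁻³
Stainless steel ranks first.

stainless steel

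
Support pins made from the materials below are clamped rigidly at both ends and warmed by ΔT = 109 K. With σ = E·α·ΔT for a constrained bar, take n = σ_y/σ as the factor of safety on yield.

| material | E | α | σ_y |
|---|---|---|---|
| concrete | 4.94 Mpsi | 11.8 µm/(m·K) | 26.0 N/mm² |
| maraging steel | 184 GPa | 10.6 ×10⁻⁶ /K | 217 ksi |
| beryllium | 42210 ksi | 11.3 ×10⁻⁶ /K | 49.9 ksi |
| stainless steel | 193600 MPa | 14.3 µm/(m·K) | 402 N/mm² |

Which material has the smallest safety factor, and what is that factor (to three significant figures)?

In consistent units (E in GPa, α in ×10⁻⁶/K, σ_y in MPa):
  concrete: E = 34.06, α = 11.8, σ_y = 26.00 → σ = 43.8 MPa, n = 0.593
  maraging steel: E = 184.0, α = 10.6, σ_y = 1496 → σ = 213 MPa, n = 7.04
  beryllium: E = 291.0, α = 11.3, σ_y = 344.0 → σ = 358 MPa, n = 0.960
  stainless steel: E = 193.6, α = 14.3, σ_y = 402.0 → σ = 302 MPa, n = 1.33
Smallest n: concrete with n = 0.593.

concrete, n = 0.593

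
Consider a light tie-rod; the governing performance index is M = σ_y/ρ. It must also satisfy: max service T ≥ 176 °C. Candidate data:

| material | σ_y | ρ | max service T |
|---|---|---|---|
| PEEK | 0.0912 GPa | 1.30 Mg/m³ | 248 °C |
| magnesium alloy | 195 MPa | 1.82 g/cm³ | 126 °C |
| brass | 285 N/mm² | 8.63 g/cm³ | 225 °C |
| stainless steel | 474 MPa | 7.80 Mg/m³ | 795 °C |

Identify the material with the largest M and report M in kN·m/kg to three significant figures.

PEEK, M = 70.2 kN·m/kg

Screen on constraints: max service T ≥ 176 °C. Survivors: PEEK, brass, stainless steel.
In SI units:
  PEEK: σ_y = 91.20 MPa, ρ = 1300 kg/m³
  brass: σ_y = 285.0 MPa, ρ = 8630 kg/m³
  stainless steel: σ_y = 474.0 MPa, ρ = 7800 kg/m³
  PEEK: M = 70.2 kN·m/kg
  stainless steel: M = 60.8 kN·m/kg
  brass: M = 33.0 kN·m/kg
PEEK ranks first.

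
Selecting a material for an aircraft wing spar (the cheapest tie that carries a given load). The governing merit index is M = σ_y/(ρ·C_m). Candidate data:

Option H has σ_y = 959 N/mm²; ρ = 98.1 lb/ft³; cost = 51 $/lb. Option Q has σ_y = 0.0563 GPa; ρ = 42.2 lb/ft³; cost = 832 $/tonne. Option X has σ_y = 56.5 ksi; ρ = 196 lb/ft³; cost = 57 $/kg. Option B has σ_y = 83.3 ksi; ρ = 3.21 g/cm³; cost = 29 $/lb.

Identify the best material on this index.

After converting to SI:
  option H: σ_y = 959.0 MPa, ρ = 1571 kg/m³, cost = 112.4 $/kg
  option Q: σ_y = 56.30 MPa, ρ = 676.0 kg/m³, cost = 0.8320 $/kg
  option X: σ_y = 389.6 MPa, ρ = 3140 kg/m³, cost = 57.00 $/kg
  option B: σ_y = 574.3 MPa, ρ = 3210 kg/m³, cost = 63.93 $/kg
  option Q: M = 100 kN·m per $
  option H: M = 5.43 kN·m per $
  option B: M = 2.80 kN·m per $
  option X: M = 2.18 kN·m per $
Option Q ranks first.

option Q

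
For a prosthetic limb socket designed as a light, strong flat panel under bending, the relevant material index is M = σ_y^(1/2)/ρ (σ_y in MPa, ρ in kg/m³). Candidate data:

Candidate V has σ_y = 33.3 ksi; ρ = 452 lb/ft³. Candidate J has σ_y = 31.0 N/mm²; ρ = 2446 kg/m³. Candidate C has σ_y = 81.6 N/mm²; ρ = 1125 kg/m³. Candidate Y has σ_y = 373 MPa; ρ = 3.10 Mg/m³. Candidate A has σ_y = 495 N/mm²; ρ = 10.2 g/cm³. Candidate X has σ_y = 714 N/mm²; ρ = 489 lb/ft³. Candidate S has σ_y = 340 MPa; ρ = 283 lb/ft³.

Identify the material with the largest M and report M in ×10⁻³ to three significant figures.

Normalizing units and computing the index:
  candidate V: σ_y = 229.6 MPa, ρ = 7240 kg/m³
  candidate J: σ_y = 31.00 MPa, ρ = 2446 kg/m³
  candidate C: σ_y = 81.60 MPa, ρ = 1125 kg/m³
  candidate Y: σ_y = 373.0 MPa, ρ = 3100 kg/m³
  candidate A: σ_y = 495.0 MPa, ρ = 10200 kg/m³
  candidate X: σ_y = 714.0 MPa, ρ = 7833 kg/m³
  candidate S: σ_y = 340.0 MPa, ρ = 4533 kg/m³
  candidate C: M = 8.03×10⁻³
  candidate Y: M = 6.23×10⁻³
  candidate S: M = 4.07×10⁻³
  candidate X: M = 3.41×10⁻³
  candidate J: M = 2.28×10⁻³
  candidate A: M = 2.18×10⁻³
  candidate V: M = 2.09×10⁻³
The maximum is for candidate C.

candidate C, M = 8.03×10⁻³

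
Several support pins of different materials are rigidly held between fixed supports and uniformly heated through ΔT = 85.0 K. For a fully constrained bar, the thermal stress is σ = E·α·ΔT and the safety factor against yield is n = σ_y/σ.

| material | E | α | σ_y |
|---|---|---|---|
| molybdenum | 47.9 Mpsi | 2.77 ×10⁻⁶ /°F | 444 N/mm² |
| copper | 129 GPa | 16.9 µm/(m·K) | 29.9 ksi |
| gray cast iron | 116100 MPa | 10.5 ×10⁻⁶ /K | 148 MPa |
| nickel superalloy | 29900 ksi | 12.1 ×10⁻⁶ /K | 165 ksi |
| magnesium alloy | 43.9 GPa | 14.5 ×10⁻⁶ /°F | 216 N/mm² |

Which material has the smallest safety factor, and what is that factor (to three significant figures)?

With everything in SI (GPa, ×10⁻⁶/K, MPa):
  molybdenum: E = 330.3, α = 4.99, σ_y = 444.0 → σ = 140 MPa, n = 3.17
  copper: E = 129.0, α = 16.9, σ_y = 206.2 → σ = 185 MPa, n = 1.11
  gray cast iron: E = 116.1, α = 10.5, σ_y = 148.0 → σ = 104 MPa, n = 1.43
  nickel superalloy: E = 206.2, α = 12.1, σ_y = 1138 → σ = 212 MPa, n = 5.37
  magnesium alloy: E = 43.90, α = 26.1, σ_y = 216.0 → σ = 97.4 MPa, n = 2.22
The minimum is copper at n = 1.11.

copper, n = 1.11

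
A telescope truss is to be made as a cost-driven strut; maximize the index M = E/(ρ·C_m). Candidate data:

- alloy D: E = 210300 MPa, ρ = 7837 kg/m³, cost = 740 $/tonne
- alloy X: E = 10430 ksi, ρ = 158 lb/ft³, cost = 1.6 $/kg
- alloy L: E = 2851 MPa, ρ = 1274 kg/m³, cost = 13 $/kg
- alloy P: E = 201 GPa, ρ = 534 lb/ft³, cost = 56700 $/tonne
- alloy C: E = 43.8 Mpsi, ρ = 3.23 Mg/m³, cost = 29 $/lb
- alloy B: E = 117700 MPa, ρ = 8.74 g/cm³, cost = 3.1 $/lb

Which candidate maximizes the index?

alloy D

Convert each candidate to consistent units, then evaluate M:
  alloy D: E = 210.3 GPa, ρ = 7837 kg/m³, cost = 0.7400 $/kg
  alloy X: E = 71.91 GPa, ρ = 2531 kg/m³, cost = 1.600 $/kg
  alloy L: E = 2.851 GPa, ρ = 1274 kg/m³, cost = 13.00 $/kg
  alloy P: E = 201.0 GPa, ρ = 8554 kg/m³, cost = 56.70 $/kg
  alloy C: E = 302.0 GPa, ρ = 3230 kg/m³, cost = 63.93 $/kg
  alloy B: E = 117.7 GPa, ρ = 8740 kg/m³, cost = 6.834 $/kg
  alloy D: M = 36.3 MN·m per $
  alloy X: M = 17.8 MN·m per $
  alloy B: M = 1.97 MN·m per $
  alloy C: M = 1.46 MN·m per $
  alloy P: M = 0.414 MN·m per $
  alloy L: M = 0.172 MN·m per $
Alloy D has the largest M.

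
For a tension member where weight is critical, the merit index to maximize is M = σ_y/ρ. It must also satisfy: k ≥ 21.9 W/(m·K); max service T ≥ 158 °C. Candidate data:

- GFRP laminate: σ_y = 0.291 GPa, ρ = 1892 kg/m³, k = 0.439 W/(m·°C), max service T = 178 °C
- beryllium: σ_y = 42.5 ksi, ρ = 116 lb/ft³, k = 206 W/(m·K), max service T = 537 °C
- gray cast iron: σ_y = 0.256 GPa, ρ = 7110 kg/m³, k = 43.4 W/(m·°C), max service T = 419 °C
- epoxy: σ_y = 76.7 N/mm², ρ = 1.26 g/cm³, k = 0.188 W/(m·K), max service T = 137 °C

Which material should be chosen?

Screen on constraints: k ≥ 21.9 W/(m·K); max service T ≥ 158 °C. Survivors: beryllium, gray cast iron.
Putting every candidate on a common basis:
  beryllium: σ_y = 293.0 MPa, ρ = 1858 kg/m³
  gray cast iron: σ_y = 256.0 MPa, ρ = 7110 kg/m³
  beryllium: M = 158 kN·m/kg
  gray cast iron: M = 36.0 kN·m/kg
The maximum is for beryllium.

beryllium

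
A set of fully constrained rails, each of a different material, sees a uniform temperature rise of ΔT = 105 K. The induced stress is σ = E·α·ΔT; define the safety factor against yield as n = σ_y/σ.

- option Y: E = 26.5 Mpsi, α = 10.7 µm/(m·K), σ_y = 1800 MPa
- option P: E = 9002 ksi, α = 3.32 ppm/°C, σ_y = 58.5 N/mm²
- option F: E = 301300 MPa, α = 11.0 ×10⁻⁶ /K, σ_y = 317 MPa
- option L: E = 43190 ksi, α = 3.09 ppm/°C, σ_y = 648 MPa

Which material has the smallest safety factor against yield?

Per material, after unit conversion:
  option Y: E = 182.7, α = 10.7, σ_y = 1800 → σ = 205 MPa, n = 8.77
  option P: E = 62.07, α = 3.32, σ_y = 58.50 → σ = 21.6 MPa, n = 2.70
  option F: E = 301.3, α = 11.0, σ_y = 317.0 → σ = 348 MPa, n = 0.911
  option L: E = 297.8, α = 3.09, σ_y = 648.0 → σ = 96.6 MPa, n = 6.71
Option F has the lowest safety factor, n = 0.911.

option F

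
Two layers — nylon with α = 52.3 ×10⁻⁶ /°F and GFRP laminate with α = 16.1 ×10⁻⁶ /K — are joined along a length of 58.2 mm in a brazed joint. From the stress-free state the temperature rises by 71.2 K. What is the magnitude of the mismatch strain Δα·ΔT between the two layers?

nylon: α = 52.3×10⁻⁶/°F × 9/5 = 94.1×10⁻⁶/K.
Δα = |94.1 − 16.1|×10⁻⁶/K = 78.0×10⁻⁶/K.
Mismatch strain = Δα·ΔT = 78.0×10⁻⁶ × 71.2 = 5.56×10⁻³.

5.56×10⁻³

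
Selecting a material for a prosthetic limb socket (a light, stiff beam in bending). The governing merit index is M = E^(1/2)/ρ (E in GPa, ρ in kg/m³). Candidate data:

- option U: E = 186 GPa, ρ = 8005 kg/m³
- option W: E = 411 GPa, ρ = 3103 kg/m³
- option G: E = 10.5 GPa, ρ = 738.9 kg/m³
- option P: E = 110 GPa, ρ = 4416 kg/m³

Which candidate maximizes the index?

option W

Evaluate M for each candidate:
  option W: M = 6.53×10⁻³
  option G: M = 4.39×10⁻³
  option P: M = 2.38×10⁻³
  option U: M = 1.70×10⁻³
Option W has the largest M.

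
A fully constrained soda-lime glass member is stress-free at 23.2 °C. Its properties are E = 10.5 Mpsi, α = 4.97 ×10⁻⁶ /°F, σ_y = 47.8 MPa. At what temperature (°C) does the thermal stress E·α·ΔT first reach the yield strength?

E = 10.5 Mpsi = 72.39 GPa.
α = 4.97×10⁻⁶/°F × 9/5 = 8.95×10⁻⁶/K.
E·α·ΔT = 47.80 MPa ⇒ ΔT = 47.80 / (72.39×10³ × 8.95×10⁻⁶) = 73.81 K.
T = 23.2 + 73.81 = 97.01 °C.

97.0 °C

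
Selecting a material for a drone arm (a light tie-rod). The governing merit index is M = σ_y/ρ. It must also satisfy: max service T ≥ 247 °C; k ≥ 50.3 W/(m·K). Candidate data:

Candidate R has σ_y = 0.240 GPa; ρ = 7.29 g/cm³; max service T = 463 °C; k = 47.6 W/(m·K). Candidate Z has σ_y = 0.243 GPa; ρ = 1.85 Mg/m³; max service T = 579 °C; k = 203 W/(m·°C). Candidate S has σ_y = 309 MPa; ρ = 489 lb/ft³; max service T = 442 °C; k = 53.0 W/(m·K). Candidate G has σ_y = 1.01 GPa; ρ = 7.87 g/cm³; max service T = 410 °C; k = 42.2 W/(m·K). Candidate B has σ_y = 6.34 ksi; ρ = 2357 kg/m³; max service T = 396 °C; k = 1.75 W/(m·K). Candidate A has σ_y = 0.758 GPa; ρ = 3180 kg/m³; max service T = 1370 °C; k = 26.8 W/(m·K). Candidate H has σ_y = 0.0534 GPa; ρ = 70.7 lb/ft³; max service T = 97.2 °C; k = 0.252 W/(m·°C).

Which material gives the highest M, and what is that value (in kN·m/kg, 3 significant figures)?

Screen on constraints: max service T ≥ 247 °C; k ≥ 50.3 W/(m·K). Survivors: candidate Z, candidate S.
Normalizing units and computing the index:
  candidate Z: σ_y = 243.0 MPa, ρ = 1850 kg/m³
  candidate S: σ_y = 309.0 MPa, ρ = 7833 kg/m³
  candidate Z: M = 131 kN·m/kg
  candidate S: M = 39.4 kN·m/kg
Candidate Z ranks first.

candidate Z, M = 131 kN·m/kg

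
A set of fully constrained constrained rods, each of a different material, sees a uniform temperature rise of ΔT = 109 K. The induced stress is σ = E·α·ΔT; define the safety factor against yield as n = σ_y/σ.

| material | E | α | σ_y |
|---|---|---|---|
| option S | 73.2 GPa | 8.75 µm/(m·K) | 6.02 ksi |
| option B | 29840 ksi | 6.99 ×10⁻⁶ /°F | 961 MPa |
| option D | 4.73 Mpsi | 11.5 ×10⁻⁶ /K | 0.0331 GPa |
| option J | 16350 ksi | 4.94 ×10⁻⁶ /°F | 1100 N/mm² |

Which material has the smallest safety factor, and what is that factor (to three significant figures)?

With everything in SI (GPa, ×10⁻⁶/K, MPa):
  option S: E = 73.20, α = 8.75, σ_y = 41.51 → σ = 69.8 MPa, n = 0.595
  option B: E = 205.7, α = 12.6, σ_y = 961.0 → σ = 282 MPa, n = 3.41
  option D: E = 32.61, α = 11.5, σ_y = 33.10 → σ = 40.9 MPa, n = 0.810
  option J: E = 112.7, α = 8.89, σ_y = 1100 → σ = 109 MPa, n = 10.1
Smallest n: option S with n = 0.595.

option S, n = 0.595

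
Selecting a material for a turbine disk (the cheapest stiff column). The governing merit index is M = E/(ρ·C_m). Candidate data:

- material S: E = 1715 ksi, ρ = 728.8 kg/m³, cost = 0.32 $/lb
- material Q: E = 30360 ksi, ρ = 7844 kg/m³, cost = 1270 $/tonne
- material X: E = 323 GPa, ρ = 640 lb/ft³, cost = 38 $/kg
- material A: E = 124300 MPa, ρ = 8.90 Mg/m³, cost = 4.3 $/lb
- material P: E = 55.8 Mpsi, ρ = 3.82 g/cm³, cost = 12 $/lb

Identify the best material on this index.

Putting every candidate on a common basis:
  material S: E = 11.82 GPa, ρ = 728.8 kg/m³, cost = 0.7055 $/kg
  material Q: E = 209.3 GPa, ρ = 7844 kg/m³, cost = 1.270 $/kg
  material X: E = 323.0 GPa, ρ = 10250 kg/m³, cost = 38.00 $/kg
  material A: E = 124.3 GPa, ρ = 8900 kg/m³, cost = 9.480 $/kg
  material P: E = 384.7 GPa, ρ = 3820 kg/m³, cost = 26.46 $/kg
  material S: M = 23.0 MN·m per $
  material Q: M = 21.0 MN·m per $
  material P: M = 3.81 MN·m per $
  material A: M = 1.47 MN·m per $
  material X: M = 0.829 MN·m per $
Highest index: material S.

material S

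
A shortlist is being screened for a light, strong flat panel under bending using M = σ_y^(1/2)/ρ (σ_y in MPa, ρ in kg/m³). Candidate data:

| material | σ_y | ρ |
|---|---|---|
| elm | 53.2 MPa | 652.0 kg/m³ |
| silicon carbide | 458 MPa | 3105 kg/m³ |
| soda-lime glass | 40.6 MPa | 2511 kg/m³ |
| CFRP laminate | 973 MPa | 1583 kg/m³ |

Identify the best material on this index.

Per-candidate index values:
  CFRP laminate: M = 19.7×10⁻³
  elm: M = 11.2×10⁻³
  silicon carbide: M = 6.89×10⁻³
  soda-lime glass: M = 2.54×10⁻³
CFRP laminate ranks first.

CFRP laminate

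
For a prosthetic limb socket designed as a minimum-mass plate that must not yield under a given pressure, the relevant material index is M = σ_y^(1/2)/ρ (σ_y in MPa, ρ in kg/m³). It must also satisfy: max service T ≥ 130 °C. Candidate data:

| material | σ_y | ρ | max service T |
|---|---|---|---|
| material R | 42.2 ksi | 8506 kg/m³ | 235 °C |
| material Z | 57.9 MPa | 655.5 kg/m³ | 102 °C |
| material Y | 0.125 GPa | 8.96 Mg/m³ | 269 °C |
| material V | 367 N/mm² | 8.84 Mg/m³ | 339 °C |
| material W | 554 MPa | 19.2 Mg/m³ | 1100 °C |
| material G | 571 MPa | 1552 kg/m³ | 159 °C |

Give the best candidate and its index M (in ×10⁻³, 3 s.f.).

Screen on constraints: max service T ≥ 130 °C. Survivors: material R, material Y, material V, material W, material G.
Normalizing units and computing the index:
  material R: σ_y = 291.0 MPa, ρ = 8506 kg/m³
  material Y: σ_y = 125.0 MPa, ρ = 8960 kg/m³
  material V: σ_y = 367.0 MPa, ρ = 8840 kg/m³
  material W: σ_y = 554.0 MPa, ρ = 19200 kg/m³
  material G: σ_y = 571.0 MPa, ρ = 1552 kg/m³
  material G: M = 15.4×10⁻³
  material V: M = 2.17×10⁻³
  material R: M = 2.01×10⁻³
  material Y: M = 1.25×10⁻³
  material W: M = 1.23×10⁻³
Material G ranks first.

material G, M = 15.4×10⁻³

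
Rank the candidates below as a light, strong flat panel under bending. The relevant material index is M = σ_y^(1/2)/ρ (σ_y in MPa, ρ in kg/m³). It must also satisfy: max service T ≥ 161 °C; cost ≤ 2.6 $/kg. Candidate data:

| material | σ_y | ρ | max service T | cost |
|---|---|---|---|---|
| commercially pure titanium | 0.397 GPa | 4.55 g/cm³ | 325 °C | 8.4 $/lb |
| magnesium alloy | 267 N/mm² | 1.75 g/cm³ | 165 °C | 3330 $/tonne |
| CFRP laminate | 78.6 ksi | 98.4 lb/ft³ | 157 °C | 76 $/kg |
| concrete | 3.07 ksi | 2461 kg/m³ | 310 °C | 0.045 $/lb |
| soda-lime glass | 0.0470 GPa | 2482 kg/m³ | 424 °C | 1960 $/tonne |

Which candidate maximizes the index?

Screen on constraints: max service T ≥ 161 °C; cost ≤ 2.6 $/kg. Survivors: concrete, soda-lime glass.
Normalizing units and computing the index:
  concrete: σ_y = 21.17 MPa, ρ = 2461 kg/m³
  soda-lime glass: σ_y = 47.00 MPa, ρ = 2482 kg/m³
  soda-lime glass: M = 2.76×10⁻³
  concrete: M = 1.87×10⁻³
Soda-lime glass has the largest M.

soda-lime glass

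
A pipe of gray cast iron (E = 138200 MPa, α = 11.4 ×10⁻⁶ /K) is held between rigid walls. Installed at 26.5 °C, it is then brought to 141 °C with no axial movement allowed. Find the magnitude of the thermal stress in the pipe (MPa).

E = 138200 MPa = 138.2 GPa.
ΔT = 114.5 K. Constrained thermal stress σ = E·α·ΔT = 138.2×10³ MPa × 11.4×10⁻⁶ × 114.5 = 180 MPa (compressive).

180 MPa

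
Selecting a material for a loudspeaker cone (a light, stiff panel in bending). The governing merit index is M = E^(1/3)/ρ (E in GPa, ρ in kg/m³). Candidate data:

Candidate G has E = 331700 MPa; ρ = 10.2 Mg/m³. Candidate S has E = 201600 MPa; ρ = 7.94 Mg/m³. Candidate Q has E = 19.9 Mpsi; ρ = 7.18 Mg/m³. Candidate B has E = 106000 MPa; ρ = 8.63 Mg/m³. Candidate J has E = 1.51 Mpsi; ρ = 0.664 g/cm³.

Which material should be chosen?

candidate J

Normalizing units and computing the index:
  candidate G: E = 331.7 GPa, ρ = 10200 kg/m³
  candidate S: E = 201.6 GPa, ρ = 7940 kg/m³
  candidate Q: E = 137.2 GPa, ρ = 7180 kg/m³
  candidate B: E = 106.0 GPa, ρ = 8630 kg/m³
  candidate J: E = 10.41 GPa, ρ = 664.0 kg/m³
  candidate J: M = 3.29×10⁻³
  candidate S: M = 0.738×10⁻³
  candidate Q: M = 0.718×10⁻³
  candidate G: M = 0.679×10⁻³
  candidate B: M = 0.548×10⁻³
Highest index: candidate J.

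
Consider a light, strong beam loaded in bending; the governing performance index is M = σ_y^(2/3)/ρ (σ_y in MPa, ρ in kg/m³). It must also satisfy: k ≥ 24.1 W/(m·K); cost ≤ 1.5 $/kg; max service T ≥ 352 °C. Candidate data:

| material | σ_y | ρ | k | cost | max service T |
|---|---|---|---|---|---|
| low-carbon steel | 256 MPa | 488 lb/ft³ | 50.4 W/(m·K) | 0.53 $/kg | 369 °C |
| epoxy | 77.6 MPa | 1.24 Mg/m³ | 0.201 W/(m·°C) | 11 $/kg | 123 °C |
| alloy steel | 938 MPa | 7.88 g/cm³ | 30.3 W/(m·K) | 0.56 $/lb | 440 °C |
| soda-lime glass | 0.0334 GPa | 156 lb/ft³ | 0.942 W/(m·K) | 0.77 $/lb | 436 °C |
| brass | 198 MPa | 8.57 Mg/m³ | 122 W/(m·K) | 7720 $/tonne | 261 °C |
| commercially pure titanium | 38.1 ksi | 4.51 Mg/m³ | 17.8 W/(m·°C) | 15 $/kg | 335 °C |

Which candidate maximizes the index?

Screen on constraints: k ≥ 24.1 W/(m·K); cost ≤ 1.5 $/kg; max service T ≥ 352 °C. Survivors: low-carbon steel, alloy steel.
In SI units:
  low-carbon steel: σ_y = 256.0 MPa, ρ = 7817 kg/m³
  alloy steel: σ_y = 938.0 MPa, ρ = 7880 kg/m³
  alloy steel: M = 12.2×10⁻³
  low-carbon steel: M = 5.16×10⁻³
Alloy steel has the largest M.

alloy steel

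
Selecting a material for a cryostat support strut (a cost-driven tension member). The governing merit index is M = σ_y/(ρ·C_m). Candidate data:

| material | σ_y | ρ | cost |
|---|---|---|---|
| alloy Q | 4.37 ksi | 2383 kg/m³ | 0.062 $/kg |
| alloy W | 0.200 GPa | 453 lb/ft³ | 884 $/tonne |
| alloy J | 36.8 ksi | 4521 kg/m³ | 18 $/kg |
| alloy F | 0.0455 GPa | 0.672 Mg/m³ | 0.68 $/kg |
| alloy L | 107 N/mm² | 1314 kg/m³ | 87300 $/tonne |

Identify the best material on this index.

Normalizing units and computing the index:
  alloy Q: σ_y = 30.13 MPa, ρ = 2383 kg/m³, cost = 0.06200 $/kg
  alloy W: σ_y = 200.0 MPa, ρ = 7256 kg/m³, cost = 0.8840 $/kg
  alloy J: σ_y = 253.7 MPa, ρ = 4521 kg/m³, cost = 18.00 $/kg
  alloy F: σ_y = 45.50 MPa, ρ = 672.0 kg/m³, cost = 0.6800 $/kg
  alloy L: σ_y = 107.0 MPa, ρ = 1314 kg/m³, cost = 87.30 $/kg
  alloy Q: M = 204 kN·m per $
  alloy F: M = 99.6 kN·m per $
  alloy W: M = 31.2 kN·m per $
  alloy J: M = 3.12 kN·m per $
  alloy L: M = 0.933 kN·m per $
Alloy Q has the largest M.

alloy Q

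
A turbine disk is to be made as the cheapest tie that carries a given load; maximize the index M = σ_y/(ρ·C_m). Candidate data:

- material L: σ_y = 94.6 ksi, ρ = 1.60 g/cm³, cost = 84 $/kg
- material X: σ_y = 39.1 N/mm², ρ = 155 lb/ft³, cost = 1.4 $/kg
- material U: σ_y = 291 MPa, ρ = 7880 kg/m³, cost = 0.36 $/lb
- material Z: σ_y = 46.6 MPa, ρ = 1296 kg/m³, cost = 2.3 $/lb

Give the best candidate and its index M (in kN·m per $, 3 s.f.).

material U, M = 46.5 kN·m per $

After converting to SI:
  material L: σ_y = 652.2 MPa, ρ = 1600 kg/m³, cost = 84.00 $/kg
  material X: σ_y = 39.10 MPa, ρ = 2483 kg/m³, cost = 1.400 $/kg
  material U: σ_y = 291.0 MPa, ρ = 7880 kg/m³, cost = 0.7937 $/kg
  material Z: σ_y = 46.60 MPa, ρ = 1296 kg/m³, cost = 5.071 $/kg
  material U: M = 46.5 kN·m per $
  material X: M = 11.2 kN·m per $
  material Z: M = 7.09 kN·m per $
  material L: M = 4.85 kN·m per $
Material U has the largest M.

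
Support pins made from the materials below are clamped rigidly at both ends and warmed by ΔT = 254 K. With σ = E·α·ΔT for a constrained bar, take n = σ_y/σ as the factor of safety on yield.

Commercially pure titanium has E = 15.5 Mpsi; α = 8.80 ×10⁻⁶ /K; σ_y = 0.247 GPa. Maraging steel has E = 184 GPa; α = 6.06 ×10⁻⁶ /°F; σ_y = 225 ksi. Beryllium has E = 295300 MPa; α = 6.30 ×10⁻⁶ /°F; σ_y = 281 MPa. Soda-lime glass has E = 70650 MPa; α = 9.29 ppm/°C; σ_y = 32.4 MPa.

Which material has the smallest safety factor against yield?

soda-lime glass

With everything in SI (GPa, ×10⁻⁶/K, MPa):
  commercially pure titanium: E = 106.9, α = 8.80, σ_y = 247.0 → σ = 239 MPa, n = 1.03
  maraging steel: E = 184.0, α = 10.9, σ_y = 1551 → σ = 510 MPa, n = 3.04
  beryllium: E = 295.3, α = 11.3, σ_y = 281.0 → σ = 851 MPa, n = 0.330
  soda-lime glass: E = 70.65, α = 9.29, σ_y = 32.40 → σ = 167 MPa, n = 0.194
Soda-lime glass has the lowest safety factor, n = 0.194.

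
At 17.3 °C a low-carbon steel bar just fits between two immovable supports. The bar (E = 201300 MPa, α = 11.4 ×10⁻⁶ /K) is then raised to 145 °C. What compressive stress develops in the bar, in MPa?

293 MPa

E = 201300 MPa = 201.3 GPa.
ΔT = 127.7 K. Constrained thermal stress σ = E·α·ΔT = 201.3×10³ MPa × 11.4×10⁻⁶ × 127.7 = 293 MPa (compressive).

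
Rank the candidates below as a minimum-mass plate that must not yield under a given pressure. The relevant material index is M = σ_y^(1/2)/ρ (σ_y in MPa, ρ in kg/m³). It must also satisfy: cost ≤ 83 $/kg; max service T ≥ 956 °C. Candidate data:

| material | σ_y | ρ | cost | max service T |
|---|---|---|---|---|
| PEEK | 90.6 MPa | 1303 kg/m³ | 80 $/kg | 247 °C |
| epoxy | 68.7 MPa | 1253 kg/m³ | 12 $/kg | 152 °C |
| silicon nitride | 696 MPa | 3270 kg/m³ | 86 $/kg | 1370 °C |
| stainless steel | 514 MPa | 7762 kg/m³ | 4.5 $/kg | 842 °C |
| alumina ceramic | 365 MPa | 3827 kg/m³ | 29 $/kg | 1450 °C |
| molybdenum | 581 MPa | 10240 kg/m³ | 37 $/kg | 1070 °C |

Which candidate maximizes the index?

alumina ceramic

Screen on constraints: cost ≤ 83 $/kg; max service T ≥ 956 °C. Survivors: alumina ceramic, molybdenum.
Per-candidate index values:
  alumina ceramic: M = 4.99×10⁻³
  molybdenum: M = 2.35×10⁻³
Alumina ceramic ranks first.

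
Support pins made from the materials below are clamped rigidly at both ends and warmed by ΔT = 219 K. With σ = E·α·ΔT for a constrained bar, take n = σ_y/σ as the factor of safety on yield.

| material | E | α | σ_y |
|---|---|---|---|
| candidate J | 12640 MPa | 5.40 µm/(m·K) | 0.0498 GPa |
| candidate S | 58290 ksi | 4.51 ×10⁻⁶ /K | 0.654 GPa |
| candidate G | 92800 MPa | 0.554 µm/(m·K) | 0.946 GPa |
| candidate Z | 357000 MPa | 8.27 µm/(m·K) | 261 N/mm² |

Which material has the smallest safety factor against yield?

candidate Z

In consistent units (E in GPa, α in ×10⁻⁶/K, σ_y in MPa):
  candidate J: E = 12.64, α = 5.40, σ_y = 49.80 → σ = 14.9 MPa, n = 3.33
  candidate S: E = 401.9, α = 4.51, σ_y = 654.0 → σ = 397 MPa, n = 1.65
  candidate G: E = 92.80, α = 0.554, σ_y = 946.0 → σ = 11.3 MPa, n = 84.0
  candidate Z: E = 357.0, α = 8.27, σ_y = 261.0 → σ = 647 MPa, n = 0.404
Candidate Z has the lowest safety factor, n = 0.404.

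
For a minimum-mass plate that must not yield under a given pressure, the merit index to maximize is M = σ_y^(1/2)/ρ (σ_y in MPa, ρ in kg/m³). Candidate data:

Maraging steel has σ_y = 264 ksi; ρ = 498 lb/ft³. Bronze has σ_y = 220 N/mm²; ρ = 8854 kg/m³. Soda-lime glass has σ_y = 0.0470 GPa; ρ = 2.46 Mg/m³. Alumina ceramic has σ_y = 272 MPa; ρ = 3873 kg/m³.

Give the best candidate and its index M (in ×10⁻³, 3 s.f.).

Normalizing units and computing the index:
  maraging steel: σ_y = 1820 MPa, ρ = 7977 kg/m³
  bronze: σ_y = 220.0 MPa, ρ = 8854 kg/m³
  soda-lime glass: σ_y = 47.00 MPa, ρ = 2460 kg/m³
  alumina ceramic: σ_y = 272.0 MPa, ρ = 3873 kg/m³
  maraging steel: M = 5.35×10⁻³
  alumina ceramic: M = 4.26×10⁻³
  soda-lime glass: M = 2.79×10⁻³
  bronze: M = 1.68×10⁻³
Maraging steel has the largest M.

maraging steel, M = 5.35×10⁻³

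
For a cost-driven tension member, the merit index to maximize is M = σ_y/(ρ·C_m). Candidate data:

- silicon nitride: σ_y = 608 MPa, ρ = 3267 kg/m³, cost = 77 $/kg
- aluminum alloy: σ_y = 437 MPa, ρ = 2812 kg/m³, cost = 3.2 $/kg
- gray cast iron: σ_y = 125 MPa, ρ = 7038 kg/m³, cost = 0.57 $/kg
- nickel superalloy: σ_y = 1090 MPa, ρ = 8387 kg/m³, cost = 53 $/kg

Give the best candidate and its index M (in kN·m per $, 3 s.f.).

Per-candidate index values:
  aluminum alloy: M = 48.6 kN·m per $
  gray cast iron: M = 31.2 kN·m per $
  nickel superalloy: M = 2.45 kN·m per $
  silicon nitride: M = 2.42 kN·m per $
Aluminum alloy ranks first.

aluminum alloy, M = 48.6 kN·m per $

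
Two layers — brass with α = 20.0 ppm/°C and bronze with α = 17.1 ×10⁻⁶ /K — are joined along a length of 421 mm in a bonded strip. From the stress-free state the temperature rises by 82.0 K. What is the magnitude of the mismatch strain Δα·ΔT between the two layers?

2.38×10⁻⁴

Δα = |20.0 − 17.1|×10⁻⁶/K = 2.90×10⁻⁶/K.
Mismatch strain = Δα·ΔT = 2.90×10⁻⁶ × 82.0 = 2.38×10⁻⁴.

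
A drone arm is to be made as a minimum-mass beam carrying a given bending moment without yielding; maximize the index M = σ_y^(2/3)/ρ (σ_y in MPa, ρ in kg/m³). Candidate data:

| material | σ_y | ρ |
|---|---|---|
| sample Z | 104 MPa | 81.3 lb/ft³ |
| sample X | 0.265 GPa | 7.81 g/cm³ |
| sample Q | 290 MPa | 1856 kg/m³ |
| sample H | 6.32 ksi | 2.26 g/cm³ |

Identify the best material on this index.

In SI units:
  sample Z: σ_y = 104.0 MPa, ρ = 1302 kg/m³
  sample X: σ_y = 265.0 MPa, ρ = 7810 kg/m³
  sample Q: σ_y = 290.0 MPa, ρ = 1856 kg/m³
  sample H: σ_y = 43.57 MPa, ρ = 2260 kg/m³
  sample Q: M = 23.6×10⁻³
  sample Z: M = 17.0×10⁻³
  sample H: M = 5.48×10⁻³
  sample X: M = 5.28×10⁻³
Sample Q ranks first.

sample Q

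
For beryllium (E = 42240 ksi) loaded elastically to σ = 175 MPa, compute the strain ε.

E = 42240 ksi = 291.2 GPa = 291200 MPa.
ε = σ/E = 175 / 291200 = 6.01×10⁻⁴.

6.01×10⁻⁴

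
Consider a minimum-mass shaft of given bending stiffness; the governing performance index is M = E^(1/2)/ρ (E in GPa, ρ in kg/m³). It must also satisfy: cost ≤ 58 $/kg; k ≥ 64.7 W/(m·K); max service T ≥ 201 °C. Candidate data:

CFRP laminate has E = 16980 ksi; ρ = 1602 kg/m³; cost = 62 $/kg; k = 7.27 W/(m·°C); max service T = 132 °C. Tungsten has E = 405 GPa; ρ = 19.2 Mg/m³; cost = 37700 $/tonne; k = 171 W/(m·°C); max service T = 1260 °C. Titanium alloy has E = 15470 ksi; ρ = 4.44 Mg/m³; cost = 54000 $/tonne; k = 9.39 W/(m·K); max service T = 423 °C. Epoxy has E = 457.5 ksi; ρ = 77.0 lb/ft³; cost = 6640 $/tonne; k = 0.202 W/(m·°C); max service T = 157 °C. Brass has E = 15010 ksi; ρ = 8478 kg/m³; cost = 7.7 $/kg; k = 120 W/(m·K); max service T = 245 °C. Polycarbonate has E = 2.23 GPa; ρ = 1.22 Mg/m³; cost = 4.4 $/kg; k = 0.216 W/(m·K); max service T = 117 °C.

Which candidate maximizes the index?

Screen on constraints: cost ≤ 58 $/kg; k ≥ 64.7 W/(m·K); max service T ≥ 201 °C. Survivors: tungsten, brass.
Normalizing units and computing the index:
  tungsten: E = 405.0 GPa, ρ = 19200 kg/m³
  brass: E = 103.5 GPa, ρ = 8478 kg/m³
  brass: M = 1.20×10⁻³
  tungsten: M = 1.05×10⁻³
Brass has the largest M.

brass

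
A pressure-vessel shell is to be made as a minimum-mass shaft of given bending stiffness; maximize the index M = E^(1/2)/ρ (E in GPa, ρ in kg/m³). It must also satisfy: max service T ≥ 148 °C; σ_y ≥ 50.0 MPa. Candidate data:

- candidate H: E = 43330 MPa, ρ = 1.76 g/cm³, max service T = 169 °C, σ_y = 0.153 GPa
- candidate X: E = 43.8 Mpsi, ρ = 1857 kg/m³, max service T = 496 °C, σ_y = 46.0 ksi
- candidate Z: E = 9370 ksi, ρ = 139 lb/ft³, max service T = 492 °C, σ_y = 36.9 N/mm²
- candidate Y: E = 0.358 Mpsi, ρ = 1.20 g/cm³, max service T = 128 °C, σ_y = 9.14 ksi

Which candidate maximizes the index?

candidate X

Screen on constraints: max service T ≥ 148 °C; σ_y ≥ 50.0 MPa. Survivors: candidate H, candidate X.
Convert each candidate to consistent units, then evaluate M:
  candidate H: E = 43.33 GPa, ρ = 1760 kg/m³
  candidate X: E = 302.0 GPa, ρ = 1857 kg/m³
  candidate X: M = 9.36×10⁻³
  candidate H: M = 3.74×10⁻³
Highest index: candidate X.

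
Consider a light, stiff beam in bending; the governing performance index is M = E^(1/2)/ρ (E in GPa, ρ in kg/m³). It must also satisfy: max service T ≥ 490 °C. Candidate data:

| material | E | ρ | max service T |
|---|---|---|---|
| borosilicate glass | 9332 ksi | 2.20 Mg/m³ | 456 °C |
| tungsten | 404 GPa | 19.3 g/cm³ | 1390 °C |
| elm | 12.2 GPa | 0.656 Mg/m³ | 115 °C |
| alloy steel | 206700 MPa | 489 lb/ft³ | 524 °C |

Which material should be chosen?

alloy steel

Screen on constraints: max service T ≥ 490 °C. Survivors: tungsten, alloy steel.
In SI units:
  tungsten: E = 404.0 GPa, ρ = 19300 kg/m³
  alloy steel: E = 206.7 GPa, ρ = 7833 kg/m³
  alloy steel: M = 1.84×10⁻³
  tungsten: M = 1.04×10⁻³
Alloy steel has the largest M.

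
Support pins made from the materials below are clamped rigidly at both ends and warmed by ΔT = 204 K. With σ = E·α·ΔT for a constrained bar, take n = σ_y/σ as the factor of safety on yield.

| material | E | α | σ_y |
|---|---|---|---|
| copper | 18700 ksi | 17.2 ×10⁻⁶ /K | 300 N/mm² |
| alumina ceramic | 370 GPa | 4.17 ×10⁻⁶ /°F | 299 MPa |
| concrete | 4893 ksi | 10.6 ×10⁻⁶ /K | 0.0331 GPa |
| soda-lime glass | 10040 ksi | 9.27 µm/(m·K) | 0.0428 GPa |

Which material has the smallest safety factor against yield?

In consistent units (E in GPa, α in ×10⁻⁶/K, σ_y in MPa):
  copper: E = 128.9, α = 17.2, σ_y = 300.0 → σ = 452 MPa, n = 0.663
  alumina ceramic: E = 370.0, α = 7.51, σ_y = 299.0 → σ = 567 MPa, n = 0.528
  concrete: E = 33.74, α = 10.6, σ_y = 33.10 → σ = 73.0 MPa, n = 0.454
  soda-lime glass: E = 69.22, α = 9.27, σ_y = 42.80 → σ = 131 MPa, n = 0.327
The minimum is soda-lime glass at n = 0.327.

soda-lime glass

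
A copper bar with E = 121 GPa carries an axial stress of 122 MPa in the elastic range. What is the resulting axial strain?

ε = σ/E = 122 / 121000 = 1.01×10⁻³.

1.01×10⁻³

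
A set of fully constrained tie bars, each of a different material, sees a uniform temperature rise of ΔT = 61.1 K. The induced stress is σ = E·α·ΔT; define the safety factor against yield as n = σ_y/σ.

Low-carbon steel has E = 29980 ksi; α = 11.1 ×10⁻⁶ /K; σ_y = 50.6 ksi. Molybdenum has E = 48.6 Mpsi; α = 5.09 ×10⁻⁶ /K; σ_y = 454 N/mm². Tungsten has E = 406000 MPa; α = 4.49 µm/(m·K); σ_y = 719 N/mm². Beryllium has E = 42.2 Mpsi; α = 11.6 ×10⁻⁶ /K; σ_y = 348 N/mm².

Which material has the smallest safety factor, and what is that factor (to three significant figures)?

beryllium, n = 1.69

Per material, after unit conversion:
  low-carbon steel: E = 206.7, α = 11.1, σ_y = 348.9 → σ = 140 MPa, n = 2.49
  molybdenum: E = 335.1, α = 5.09, σ_y = 454.0 → σ = 104 MPa, n = 4.36
  tungsten: E = 406.0, α = 4.49, σ_y = 719.0 → σ = 111 MPa, n = 6.46
  beryllium: E = 291.0, α = 11.6, σ_y = 348.0 → σ = 206 MPa, n = 1.69
Beryllium has the lowest safety factor, n = 1.69.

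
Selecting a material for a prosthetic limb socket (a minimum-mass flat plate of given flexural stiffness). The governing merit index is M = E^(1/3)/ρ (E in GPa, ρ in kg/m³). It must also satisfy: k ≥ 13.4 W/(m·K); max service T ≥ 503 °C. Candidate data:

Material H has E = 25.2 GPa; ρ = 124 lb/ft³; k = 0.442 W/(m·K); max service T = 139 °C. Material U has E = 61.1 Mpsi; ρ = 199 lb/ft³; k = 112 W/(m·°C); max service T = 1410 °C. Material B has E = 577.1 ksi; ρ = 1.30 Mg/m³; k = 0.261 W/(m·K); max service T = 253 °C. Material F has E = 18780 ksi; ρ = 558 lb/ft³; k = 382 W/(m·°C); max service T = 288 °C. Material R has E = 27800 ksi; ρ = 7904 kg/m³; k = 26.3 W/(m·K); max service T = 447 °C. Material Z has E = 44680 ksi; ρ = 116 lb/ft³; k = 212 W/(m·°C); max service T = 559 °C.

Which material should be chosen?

material Z

Screen on constraints: k ≥ 13.4 W/(m·K); max service T ≥ 503 °C. Survivors: material U, material Z.
After converting to SI:
  material U: E = 421.3 GPa, ρ = 3188 kg/m³
  material Z: E = 308.1 GPa, ρ = 1858 kg/m³
  material Z: M = 3.63×10⁻³
  material U: M = 2.35×10⁻³
Material Z has the largest M.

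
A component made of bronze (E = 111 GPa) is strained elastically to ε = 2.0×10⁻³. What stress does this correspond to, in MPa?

222 MPa

σ = E·ε = 111000 MPa × 2.0×10⁻³ = 222 MPa.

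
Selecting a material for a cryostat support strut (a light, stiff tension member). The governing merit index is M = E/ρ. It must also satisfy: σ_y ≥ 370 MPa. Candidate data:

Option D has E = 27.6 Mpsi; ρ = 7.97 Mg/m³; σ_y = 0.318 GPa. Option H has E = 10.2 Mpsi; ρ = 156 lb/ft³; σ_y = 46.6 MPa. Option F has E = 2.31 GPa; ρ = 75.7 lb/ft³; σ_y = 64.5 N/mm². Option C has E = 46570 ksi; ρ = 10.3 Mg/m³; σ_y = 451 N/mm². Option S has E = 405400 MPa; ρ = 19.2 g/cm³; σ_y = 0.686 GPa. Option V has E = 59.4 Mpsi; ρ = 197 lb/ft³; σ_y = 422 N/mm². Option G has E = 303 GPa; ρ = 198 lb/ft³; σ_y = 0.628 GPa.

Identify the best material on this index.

Screen on constraints: σ_y ≥ 370 MPa. Survivors: option C, option S, option V, option G.
After converting to SI:
  option C: E = 321.1 GPa, ρ = 10300 kg/m³
  option S: E = 405.4 GPa, ρ = 19200 kg/m³
  option V: E = 409.5 GPa, ρ = 3156 kg/m³
  option G: E = 303.0 GPa, ρ = 3172 kg/m³
  option V: M = 130 MN·m/kg
  option G: M = 95.5 MN·m/kg
  option C: M = 31.2 MN·m/kg
  option S: M = 21.1 MN·m/kg
Option V has the largest M.

option V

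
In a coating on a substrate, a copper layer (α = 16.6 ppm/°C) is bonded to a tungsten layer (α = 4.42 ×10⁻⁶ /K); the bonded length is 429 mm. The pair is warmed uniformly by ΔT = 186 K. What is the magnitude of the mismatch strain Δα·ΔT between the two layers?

2.27×10⁻³

Δα = |16.6 − 4.42|×10⁻⁶/K = 12.2×10⁻⁶/K.
Mismatch strain = Δα·ΔT = 12.2×10⁻⁶ × 186.0 = 2.27×10⁻³.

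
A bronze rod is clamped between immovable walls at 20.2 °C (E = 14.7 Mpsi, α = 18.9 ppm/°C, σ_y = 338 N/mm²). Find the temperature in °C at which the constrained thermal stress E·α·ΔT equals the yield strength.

E = 14.7 Mpsi = 101.4 GPa.
σ_y = 338 N/mm² = 338.0 MPa.
E·α·ΔT = 338.0 MPa ⇒ ΔT = 338.0 / (101.4×10³ × 18.9×10⁻⁶) = 176.4 K.
T = 20.2 + 176.4 = 196.6 °C.

197 °C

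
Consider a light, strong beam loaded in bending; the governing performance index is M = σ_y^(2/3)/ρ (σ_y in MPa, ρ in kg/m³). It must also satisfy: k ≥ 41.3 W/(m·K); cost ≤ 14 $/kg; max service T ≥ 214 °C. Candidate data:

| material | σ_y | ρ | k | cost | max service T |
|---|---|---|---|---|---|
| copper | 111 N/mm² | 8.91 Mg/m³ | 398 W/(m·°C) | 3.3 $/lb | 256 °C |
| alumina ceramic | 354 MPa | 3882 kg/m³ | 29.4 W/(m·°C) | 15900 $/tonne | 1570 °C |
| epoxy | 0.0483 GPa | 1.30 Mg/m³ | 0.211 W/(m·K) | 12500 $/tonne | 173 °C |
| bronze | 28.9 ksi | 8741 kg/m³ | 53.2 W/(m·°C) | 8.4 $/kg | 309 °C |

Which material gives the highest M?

bronze

Screen on constraints: k ≥ 41.3 W/(m·K); cost ≤ 14 $/kg; max service T ≥ 214 °C. Survivors: copper, bronze.
Convert each candidate to consistent units, then evaluate M:
  copper: σ_y = 111.0 MPa, ρ = 8910 kg/m³
  bronze: σ_y = 199.3 MPa, ρ = 8741 kg/m³
  bronze: M = 3.90×10⁻³
  copper: M = 2.59×10⁻³
Bronze ranks first.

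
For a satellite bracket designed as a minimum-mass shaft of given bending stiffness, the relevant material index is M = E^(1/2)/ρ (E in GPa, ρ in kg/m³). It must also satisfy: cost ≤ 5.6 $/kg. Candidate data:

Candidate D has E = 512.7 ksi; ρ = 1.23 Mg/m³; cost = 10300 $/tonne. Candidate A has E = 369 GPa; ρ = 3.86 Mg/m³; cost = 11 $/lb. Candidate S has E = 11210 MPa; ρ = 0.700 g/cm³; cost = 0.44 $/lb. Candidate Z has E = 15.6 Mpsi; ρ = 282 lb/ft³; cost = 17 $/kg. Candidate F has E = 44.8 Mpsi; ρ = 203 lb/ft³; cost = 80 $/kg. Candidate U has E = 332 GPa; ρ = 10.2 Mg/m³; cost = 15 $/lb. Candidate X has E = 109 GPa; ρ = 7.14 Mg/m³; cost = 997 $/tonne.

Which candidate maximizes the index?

candidate S

Screen on constraints: cost ≤ 5.6 $/kg. Survivors: candidate S, candidate X.
Putting every candidate on a common basis:
  candidate S: E = 11.21 GPa, ρ = 700.0 kg/m³
  candidate X: E = 109.0 GPa, ρ = 7140 kg/m³
  candidate S: M = 4.78×10⁻³
  candidate X: M = 1.46×10⁻³
The maximum is for candidate S.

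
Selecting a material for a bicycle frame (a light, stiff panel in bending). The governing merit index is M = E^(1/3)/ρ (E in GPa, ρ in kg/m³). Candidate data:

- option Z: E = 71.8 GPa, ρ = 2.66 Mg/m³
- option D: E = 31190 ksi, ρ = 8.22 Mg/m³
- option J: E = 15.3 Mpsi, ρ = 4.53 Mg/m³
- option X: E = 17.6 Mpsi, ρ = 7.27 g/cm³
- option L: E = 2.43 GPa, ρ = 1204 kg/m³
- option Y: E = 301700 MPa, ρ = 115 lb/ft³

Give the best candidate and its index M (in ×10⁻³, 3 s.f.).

option Y, M = 3.64×10⁻³

Normalizing units and computing the index:
  option Z: E = 71.80 GPa, ρ = 2660 kg/m³
  option D: E = 215.0 GPa, ρ = 8220 kg/m³
  option J: E = 105.5 GPa, ρ = 4530 kg/m³
  option X: E = 121.3 GPa, ρ = 7270 kg/m³
  option L: E = 2.430 GPa, ρ = 1204 kg/m³
  option Y: E = 301.7 GPa, ρ = 1842 kg/m³
  option Y: M = 3.64×10⁻³
  option Z: M = 1.56×10⁻³
  option L: M = 1.12×10⁻³
  option J: M = 1.04×10⁻³
  option D: M = 0.729×10⁻³
  option X: M = 0.681×10⁻³
Option Y has the largest M.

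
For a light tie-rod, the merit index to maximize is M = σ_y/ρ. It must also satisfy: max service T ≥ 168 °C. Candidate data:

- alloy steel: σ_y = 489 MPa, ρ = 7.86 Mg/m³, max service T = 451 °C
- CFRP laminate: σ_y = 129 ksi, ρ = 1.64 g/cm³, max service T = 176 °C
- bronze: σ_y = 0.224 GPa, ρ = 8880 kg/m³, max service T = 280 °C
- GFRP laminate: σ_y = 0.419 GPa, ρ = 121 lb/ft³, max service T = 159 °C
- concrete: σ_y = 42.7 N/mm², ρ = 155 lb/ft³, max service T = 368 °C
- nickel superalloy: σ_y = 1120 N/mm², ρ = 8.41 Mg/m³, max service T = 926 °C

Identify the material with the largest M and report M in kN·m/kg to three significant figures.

Screen on constraints: max service T ≥ 168 °C. Survivors: alloy steel, CFRP laminate, bronze, concrete, nickel superalloy.
Convert each candidate to consistent units, then evaluate M:
  alloy steel: σ_y = 489.0 MPa, ρ = 7860 kg/m³
  CFRP laminate: σ_y = 889.4 MPa, ρ = 1640 kg/m³
  bronze: σ_y = 224.0 MPa, ρ = 8880 kg/m³
  concrete: σ_y = 42.70 MPa, ρ = 2483 kg/m³
  nickel superalloy: σ_y = 1120 MPa, ρ = 8410 kg/m³
  CFRP laminate: M = 542 kN·m/kg
  nickel superalloy: M = 133 kN·m/kg
  alloy steel: M = 62.2 kN·m/kg
  bronze: M = 25.2 kN·m/kg
  concrete: M = 17.2 kN·m/kg
Highest index: CFRP laminate.

CFRP laminate, M = 542 kN·m/kg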